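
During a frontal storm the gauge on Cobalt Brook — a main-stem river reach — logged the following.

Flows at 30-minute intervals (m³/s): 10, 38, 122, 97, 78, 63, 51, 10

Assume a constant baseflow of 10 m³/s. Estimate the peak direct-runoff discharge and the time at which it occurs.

Subtracting baseflow gives direct-runoff ordinates: 0.0, 28.0, 112.0, 87.0, 68.0, 53.0, 41.0, 0.0 m³/s.
The maximum is 112.0 m³/s, occurring at the reading for t = 1 h.

Q_p = 112.0 m³/s at t = 1 h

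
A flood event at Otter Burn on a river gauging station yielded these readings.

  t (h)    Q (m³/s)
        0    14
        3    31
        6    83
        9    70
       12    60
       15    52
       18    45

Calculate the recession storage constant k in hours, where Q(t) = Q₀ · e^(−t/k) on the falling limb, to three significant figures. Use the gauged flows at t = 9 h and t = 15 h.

k ≈ 20.2 h

On the falling limb, Q drops from 70 to 52 m³/s between t = 9 h and t = 15 h (Δt = 6 h).
k = −Δt / ln(Q₂/Q₁) = −6 / ln(52/70) = 20.2 h.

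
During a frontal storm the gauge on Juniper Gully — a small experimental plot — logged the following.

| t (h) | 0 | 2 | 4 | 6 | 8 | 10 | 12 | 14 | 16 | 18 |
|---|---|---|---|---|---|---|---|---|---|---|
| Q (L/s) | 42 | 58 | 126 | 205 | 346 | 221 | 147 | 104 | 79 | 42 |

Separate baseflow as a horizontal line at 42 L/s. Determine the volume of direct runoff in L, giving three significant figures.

V ≈ 6.84 × 10^6 L

Direct-runoff ordinates (Q − Q_b): 0.0, 16.0, 84.0, 163.0, 304.0, 179.0, 105.0, 62.0, 37.0, 0.0 L/s.
ΣQ_DR = 950.0 L/s.
With Δt = 2 h = 7200 s, V = ΣQ_DR · Δt = 950.0 × 7200 = 6.84 × 10^6 L.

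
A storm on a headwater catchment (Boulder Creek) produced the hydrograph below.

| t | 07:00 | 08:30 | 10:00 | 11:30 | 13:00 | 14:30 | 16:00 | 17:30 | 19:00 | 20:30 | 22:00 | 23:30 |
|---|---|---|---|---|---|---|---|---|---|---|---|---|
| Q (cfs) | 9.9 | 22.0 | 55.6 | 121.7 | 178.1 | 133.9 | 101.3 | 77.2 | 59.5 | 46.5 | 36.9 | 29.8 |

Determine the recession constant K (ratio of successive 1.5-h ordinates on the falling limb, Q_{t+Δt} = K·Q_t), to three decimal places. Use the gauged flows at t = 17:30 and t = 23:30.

Using the recession-limb readings at t = 17:30 and t = 23:30: Q falls from 77.2 to 29.8 cfs over 4 intervals.
K = (Q₂/Q₁)^(1/4) = (29.8/77.2)^(1/4) = 0.788.

K ≈ 0.788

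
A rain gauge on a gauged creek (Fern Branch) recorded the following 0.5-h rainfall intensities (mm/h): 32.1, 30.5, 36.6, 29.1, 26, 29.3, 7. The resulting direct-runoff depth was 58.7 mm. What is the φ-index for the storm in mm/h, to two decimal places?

φ ≈ 11.03 mm/h

Only the 6 blocks with intensity above φ contribute runoff: 32.1, 30.5, 36.6, 29.1, 26, 29.3 mm/h.
Σ(I−φ)·Δt = d  ⇒  (32.1+30.5+36.6+29.1+26+29.3 − 6φ)·0.5 = 58.7
φ = (183.6 − 58.7/0.5) / 6 = 11.03 mm/h.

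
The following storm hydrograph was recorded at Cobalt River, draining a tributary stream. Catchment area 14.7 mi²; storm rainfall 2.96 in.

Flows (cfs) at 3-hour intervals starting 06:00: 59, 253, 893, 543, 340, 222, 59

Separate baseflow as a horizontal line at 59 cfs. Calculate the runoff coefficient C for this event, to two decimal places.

C ≈ 0.21

ΣQ_DR = 1956 cfs; V = ΣQ_DR·Δt = 2.112 × 10^7 ft³.
Runoff depth d = V / A = 0.6186 in.
C = d / P = 0.6186 / 2.96 = 0.21.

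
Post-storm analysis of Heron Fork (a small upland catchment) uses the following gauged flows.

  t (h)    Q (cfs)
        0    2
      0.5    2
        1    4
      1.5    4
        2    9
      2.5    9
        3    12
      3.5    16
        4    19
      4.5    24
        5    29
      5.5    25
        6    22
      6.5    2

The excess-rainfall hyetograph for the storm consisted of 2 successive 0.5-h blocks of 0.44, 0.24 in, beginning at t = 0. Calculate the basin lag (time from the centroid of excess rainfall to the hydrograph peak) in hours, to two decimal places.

Centroid of excess rainfall: t_c = Σ P_i·t̄_i / ΣP_i = 0.4265 h (block centres at 0.25, 0.75 h).
Hydrograph peak occurs at t = 5 h, so basin lag t_L = 5 − 0.4265 = 4.57 h.

t_L ≈ 4.57 h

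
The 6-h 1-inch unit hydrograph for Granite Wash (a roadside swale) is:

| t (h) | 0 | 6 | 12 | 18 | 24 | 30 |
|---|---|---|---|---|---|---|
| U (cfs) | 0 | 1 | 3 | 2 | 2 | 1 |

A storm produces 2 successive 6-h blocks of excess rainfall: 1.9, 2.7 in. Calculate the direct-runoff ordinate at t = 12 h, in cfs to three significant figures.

By discrete convolution, Q_j = Σ (P_i / 1 in) · U_{j−i}.
At t = 12 h (j=2): Q = (1.9/1)·3 + (2.7/1)·1 = 8.40 cfs.

Q ≈ 8.40 cfs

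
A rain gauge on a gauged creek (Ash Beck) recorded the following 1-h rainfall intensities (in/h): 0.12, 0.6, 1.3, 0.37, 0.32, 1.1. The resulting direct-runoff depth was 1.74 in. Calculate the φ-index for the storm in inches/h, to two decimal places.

Only the 3 blocks with intensity above φ contribute runoff: 0.6, 1.3, 1.1 in/h.
Σ(I−φ)·Δt = d  ⇒  (0.6+1.3+1.1 − 3φ)·1 = 1.74
φ = (3.000 − 1.74/1) / 3 = 0.42 in/h.

φ ≈ 0.42 in/h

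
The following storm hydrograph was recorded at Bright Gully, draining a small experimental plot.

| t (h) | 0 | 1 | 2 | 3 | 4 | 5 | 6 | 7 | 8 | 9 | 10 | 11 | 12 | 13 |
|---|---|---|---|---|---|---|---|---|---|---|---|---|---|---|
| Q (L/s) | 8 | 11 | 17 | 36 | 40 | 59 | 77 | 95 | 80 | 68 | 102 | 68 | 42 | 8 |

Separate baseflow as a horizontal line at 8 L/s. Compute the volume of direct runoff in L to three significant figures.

V ≈ 2.16 × 10^6 L

Direct-runoff ordinates (Q − Q_b): 0.0, 3.0, 9.0, 28.0, 32.0, 51.0, 69.0, 87.0, 72.0, 60.0, 94.0, 60.0, 34.0, 0.0 L/s.
ΣQ_DR = 599.0 L/s.
With Δt = 1 h = 3600 s, V = ΣQ_DR · Δt = 599.0 × 3600 = 2.16 × 10^6 L.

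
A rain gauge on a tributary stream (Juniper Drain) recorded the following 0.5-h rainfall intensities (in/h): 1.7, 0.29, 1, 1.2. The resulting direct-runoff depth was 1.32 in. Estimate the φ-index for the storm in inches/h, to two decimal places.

Only the 3 blocks with intensity above φ contribute runoff: 1.7, 1, 1.2 in/h.
Σ(I−φ)·Δt = d  ⇒  (1.7+1+1.2 − 3φ)·0.5 = 1.32
φ = (3.900 − 1.32/0.5) / 3 = 0.42 in/h.

φ ≈ 0.42 in/h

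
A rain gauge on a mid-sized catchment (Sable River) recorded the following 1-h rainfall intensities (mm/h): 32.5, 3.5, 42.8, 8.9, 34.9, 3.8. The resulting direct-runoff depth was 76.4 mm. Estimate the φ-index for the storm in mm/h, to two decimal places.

φ ≈ 11.27 mm/h

Only the 3 blocks with intensity above φ contribute runoff: 32.5, 42.8, 34.9 mm/h.
Σ(I−φ)·Δt = d  ⇒  (32.5+42.8+34.9 − 3φ)·1 = 76.4
φ = (110.2 − 76.4/1) / 3 = 11.27 mm/h.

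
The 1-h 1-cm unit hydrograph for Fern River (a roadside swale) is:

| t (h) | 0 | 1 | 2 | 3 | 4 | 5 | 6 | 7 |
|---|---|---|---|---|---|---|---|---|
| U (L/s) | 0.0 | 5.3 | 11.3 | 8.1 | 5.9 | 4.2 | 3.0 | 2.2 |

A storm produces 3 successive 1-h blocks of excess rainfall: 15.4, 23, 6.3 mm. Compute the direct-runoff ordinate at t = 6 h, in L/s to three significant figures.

Q ≈ 18.0 L/s

By discrete convolution, Q_j = Σ (P_i / 10 mm) · U_{j−i}.
At t = 6 h (j=6): Q = (15.4/10)·3.0 + (23/10)·4.2 + (6.3/10)·5.9 = 18.0 L/s.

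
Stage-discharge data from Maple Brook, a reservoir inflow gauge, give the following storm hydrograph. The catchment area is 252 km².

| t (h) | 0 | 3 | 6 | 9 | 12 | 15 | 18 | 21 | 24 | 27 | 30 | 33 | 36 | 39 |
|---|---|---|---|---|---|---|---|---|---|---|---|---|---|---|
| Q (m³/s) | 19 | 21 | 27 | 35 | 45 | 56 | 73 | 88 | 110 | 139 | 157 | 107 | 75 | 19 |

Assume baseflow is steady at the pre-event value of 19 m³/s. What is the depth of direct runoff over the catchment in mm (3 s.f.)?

d ≈ 30.2 mm

Direct runoff: 0.0, 2.0, 8.0, 16.0, 26.0, 37.0, 54.0, 69.0, 91.0, 120.0, 138.0, 88.0, 56.0, 0.0 m³/s; ΣQ_DR = 705.0 m³/s.
V = ΣQ_DR · Δt = 705.0 × 10800 s = 7.614 × 10^6 m³.
Over A = 252 km², depth = V / A = 30.2 mm.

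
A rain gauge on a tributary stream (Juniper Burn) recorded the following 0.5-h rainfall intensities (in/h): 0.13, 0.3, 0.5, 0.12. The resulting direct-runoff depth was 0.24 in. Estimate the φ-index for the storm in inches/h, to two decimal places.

Only the 2 blocks with intensity above φ contribute runoff: 0.3, 0.5 in/h.
Σ(I−φ)·Δt = d  ⇒  (0.3+0.5 − 2φ)·0.5 = 0.24
φ = (0.8000 − 0.24/0.5) / 2 = 0.16 in/h.

φ ≈ 0.16 in/h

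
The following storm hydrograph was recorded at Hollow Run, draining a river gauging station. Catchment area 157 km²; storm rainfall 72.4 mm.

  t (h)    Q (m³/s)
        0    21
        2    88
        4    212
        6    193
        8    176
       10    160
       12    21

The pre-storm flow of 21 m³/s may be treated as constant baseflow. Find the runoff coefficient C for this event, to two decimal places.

ΣQ_DR = 724.0 m³/s; V = ΣQ_DR·Δt = 5.213 × 10^6 m³.
Runoff depth d = V / A = 33.20 mm.
C = d / P = 33.20 / 72.4 = 0.46.

C ≈ 0.46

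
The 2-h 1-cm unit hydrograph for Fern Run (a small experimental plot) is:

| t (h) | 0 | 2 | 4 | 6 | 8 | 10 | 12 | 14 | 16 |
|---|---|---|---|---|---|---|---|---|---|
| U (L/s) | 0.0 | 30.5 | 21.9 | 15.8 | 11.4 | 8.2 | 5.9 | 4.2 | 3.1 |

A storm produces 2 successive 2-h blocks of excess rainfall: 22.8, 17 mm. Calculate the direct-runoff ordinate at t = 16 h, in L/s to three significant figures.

Q ≈ 14.2 L/s

By discrete convolution, Q_j = Σ (P_i / 10 mm) · U_{j−i}.
At t = 16 h (j=8): Q = (22.8/10)·3.1 + (17/10)·4.2 = 14.2 L/s.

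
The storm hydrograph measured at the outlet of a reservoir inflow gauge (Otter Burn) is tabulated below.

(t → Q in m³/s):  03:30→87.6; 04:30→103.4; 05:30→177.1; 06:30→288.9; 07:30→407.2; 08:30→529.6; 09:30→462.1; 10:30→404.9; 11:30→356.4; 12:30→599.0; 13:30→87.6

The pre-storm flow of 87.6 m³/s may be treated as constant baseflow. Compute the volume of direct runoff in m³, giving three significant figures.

V ≈ 9.14 × 10^6 m³

Direct-runoff ordinates (Q − Q_b): 0.0, 15.8, 89.5, 201.3, 319.6, 442.0, 374.5, 317.3, 268.8, 511.4, 0.0 m³/s.
ΣQ_DR = 2540 m³/s.
With Δt = 1 h = 3600 s, V = ΣQ_DR · Δt = 2540 × 3600 = 9.14 × 10^6 m³.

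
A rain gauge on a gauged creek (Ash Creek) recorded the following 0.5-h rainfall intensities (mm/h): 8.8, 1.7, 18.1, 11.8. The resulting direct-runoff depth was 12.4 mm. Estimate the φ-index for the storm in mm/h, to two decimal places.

Only the 3 blocks with intensity above φ contribute runoff: 8.8, 18.1, 11.8 mm/h.
Σ(I−φ)·Δt = d  ⇒  (8.8+18.1+11.8 − 3φ)·0.5 = 12.4
φ = (38.70 − 12.4/0.5) / 3 = 4.63 mm/h.

φ ≈ 4.63 mm/h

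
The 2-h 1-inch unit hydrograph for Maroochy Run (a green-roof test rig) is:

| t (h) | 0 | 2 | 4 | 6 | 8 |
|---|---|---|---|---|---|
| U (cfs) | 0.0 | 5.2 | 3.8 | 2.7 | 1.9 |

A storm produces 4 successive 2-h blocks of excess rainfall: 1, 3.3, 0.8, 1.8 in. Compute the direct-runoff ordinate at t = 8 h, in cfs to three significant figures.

By discrete convolution, Q_j = Σ (P_i / 1 in) · U_{j−i}.
At t = 8 h (j=4): Q = (1/1)·1.9 + (3.3/1)·2.7 + (0.8/1)·3.8 + (1.8/1)·5.2 = 23.2 cfs.

Q ≈ 23.2 cfs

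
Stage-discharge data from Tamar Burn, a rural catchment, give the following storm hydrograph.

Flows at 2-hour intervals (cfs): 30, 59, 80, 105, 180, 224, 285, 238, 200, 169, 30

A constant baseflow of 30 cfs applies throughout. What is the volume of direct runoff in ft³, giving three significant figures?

V ≈ 9.14 × 10^6 ft³

Direct-runoff ordinates (Q − Q_b): 0.0, 29.0, 50.0, 75.0, 150.0, 194.0, 255.0, 208.0, 170.0, 139.0, 0.0 cfs.
ΣQ_DR = 1270 cfs.
With Δt = 2 h = 7200 s, V = ΣQ_DR · Δt = 1270 × 7200 = 9.14 × 10^6 ft³.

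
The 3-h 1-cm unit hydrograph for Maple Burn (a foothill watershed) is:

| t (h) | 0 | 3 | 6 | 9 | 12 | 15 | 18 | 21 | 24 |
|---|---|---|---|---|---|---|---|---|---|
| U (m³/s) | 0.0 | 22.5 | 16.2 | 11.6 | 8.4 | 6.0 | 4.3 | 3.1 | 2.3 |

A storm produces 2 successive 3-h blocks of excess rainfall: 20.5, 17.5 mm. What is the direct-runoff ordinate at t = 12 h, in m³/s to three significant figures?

Q ≈ 37.5 m³/s

By discrete convolution, Q_j = Σ (P_i / 10 mm) · U_{j−i}.
At t = 12 h (j=4): Q = (20.5/10)·8.4 + (17.5/10)·11.6 = 37.5 m³/s.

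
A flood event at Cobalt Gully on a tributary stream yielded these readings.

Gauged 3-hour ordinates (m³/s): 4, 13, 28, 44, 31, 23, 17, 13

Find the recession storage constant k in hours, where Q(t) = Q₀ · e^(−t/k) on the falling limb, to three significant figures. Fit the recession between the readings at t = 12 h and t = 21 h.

k ≈ 10.4 h

On the falling limb, Q drops from 31 to 13 m³/s between t = 12 h and t = 21 h (Δt = 9 h).
k = −Δt / ln(Q₂/Q₁) = −9 / ln(13/31) = 10.4 h.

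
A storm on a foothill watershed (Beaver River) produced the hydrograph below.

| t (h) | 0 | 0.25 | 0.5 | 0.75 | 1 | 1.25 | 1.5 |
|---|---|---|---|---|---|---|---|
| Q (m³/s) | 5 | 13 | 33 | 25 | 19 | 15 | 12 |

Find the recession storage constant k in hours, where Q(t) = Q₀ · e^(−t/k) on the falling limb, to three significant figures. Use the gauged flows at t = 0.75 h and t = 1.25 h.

k ≈ 0.979 h

On the falling limb, Q drops from 25 to 15 m³/s between t = 0.75 h and t = 1.25 h (Δt = 0.5 h).
k = −Δt / ln(Q₂/Q₁) = −0.5 / ln(15/25) = 0.979 h.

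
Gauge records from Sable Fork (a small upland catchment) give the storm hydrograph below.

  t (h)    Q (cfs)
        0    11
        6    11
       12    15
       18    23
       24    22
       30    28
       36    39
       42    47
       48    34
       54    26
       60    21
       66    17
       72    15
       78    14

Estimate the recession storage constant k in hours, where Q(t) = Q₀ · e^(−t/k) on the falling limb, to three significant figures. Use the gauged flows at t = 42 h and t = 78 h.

k ≈ 29.7 h

On the falling limb, Q drops from 47 to 14 cfs between t = 42 h and t = 78 h (Δt = 36 h).
k = −Δt / ln(Q₂/Q₁) = −36 / ln(14/47) = 29.7 h.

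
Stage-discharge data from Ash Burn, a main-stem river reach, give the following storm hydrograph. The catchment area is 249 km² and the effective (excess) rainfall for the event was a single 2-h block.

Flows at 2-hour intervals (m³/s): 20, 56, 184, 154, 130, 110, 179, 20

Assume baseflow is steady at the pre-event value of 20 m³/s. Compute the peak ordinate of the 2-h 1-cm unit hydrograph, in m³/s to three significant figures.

U_p ≈ 81.8 m³/s

Direct runoff: 0.0, 36.0, 164.0, 134.0, 110.0, 90.0, 159.0, 0.0 m³/s; ΣQ_DR = 693.0 m³/s, peak = 164.0 m³/s.
Runoff depth d = ΣQ_DR·Δt / A = 693.0 × 7200 / (249 km²) = 20.04 mm.
The 1-cm UH is the DRH scaled by (10 mm)/d, so U_p = 164.0 × 10/20.04 = 81.8 m³/s.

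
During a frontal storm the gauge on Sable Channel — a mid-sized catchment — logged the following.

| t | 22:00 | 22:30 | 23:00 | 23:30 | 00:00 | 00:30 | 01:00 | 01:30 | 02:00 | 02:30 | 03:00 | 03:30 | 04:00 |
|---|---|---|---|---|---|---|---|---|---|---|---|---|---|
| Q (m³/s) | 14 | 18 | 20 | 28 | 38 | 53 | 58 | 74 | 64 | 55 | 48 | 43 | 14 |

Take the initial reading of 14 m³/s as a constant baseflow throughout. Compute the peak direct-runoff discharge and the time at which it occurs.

Q_p = 60.0 m³/s at t = 01:30

Subtracting baseflow gives direct-runoff ordinates: 0.0, 4.0, 6.0, 14.0, 24.0, 39.0, 44.0, 60.0, 50.0, 41.0, 34.0, 29.0, 0.0 m³/s.
The maximum is 60.0 m³/s, occurring at the reading for t = 01:30.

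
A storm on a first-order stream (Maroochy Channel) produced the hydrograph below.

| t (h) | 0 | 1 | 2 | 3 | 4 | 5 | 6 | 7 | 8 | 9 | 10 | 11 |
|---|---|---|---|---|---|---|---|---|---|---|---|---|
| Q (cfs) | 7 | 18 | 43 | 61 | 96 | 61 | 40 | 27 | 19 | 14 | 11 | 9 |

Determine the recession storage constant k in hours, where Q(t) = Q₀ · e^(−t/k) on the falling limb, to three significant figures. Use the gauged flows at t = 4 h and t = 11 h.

On the falling limb, Q drops from 96 to 9 cfs between t = 4 h and t = 11 h (Δt = 7 h).
k = −Δt / ln(Q₂/Q₁) = −7 / ln(9/96) = 2.96 h.

k ≈ 2.96 h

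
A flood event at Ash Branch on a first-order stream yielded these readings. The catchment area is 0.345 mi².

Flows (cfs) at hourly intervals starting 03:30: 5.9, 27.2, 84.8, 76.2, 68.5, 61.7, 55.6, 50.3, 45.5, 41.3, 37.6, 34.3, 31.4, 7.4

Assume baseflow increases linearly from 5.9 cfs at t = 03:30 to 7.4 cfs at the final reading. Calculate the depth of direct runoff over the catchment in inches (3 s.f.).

d ≈ 2.40 in

Direct runoff: 0.00, 21.18, 78.67, 69.95, 62.14, 55.22, 49.01, 43.59, 38.68, 34.36, 30.55, 27.13, 24.12, 0.00 cfs; ΣQ_DR = 534.6 cfs.
V = ΣQ_DR · Δt = 534.6 × 3600 s = 1.925 × 10^6 ft³.
Over A = 0.345 mi², depth = V / A = 2.40 in.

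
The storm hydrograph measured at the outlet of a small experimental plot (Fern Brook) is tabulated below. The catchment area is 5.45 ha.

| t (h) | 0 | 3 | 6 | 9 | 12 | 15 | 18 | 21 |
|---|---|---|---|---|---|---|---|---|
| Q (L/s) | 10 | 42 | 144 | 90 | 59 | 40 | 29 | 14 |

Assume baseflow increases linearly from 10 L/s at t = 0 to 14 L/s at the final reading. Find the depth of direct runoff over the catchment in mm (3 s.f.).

d ≈ 65.8 mm

Direct runoff: 0.00, 31.43, 132.86, 78.29, 46.71, 27.14, 15.57, 0.00 L/s; ΣQ_DR = 332.0 L/s.
V = ΣQ_DR · Δt = 332.0 × 10800 s = 3.586 × 10^6 L.
Over A = 5.45 ha, depth = V / A = 65.8 mm.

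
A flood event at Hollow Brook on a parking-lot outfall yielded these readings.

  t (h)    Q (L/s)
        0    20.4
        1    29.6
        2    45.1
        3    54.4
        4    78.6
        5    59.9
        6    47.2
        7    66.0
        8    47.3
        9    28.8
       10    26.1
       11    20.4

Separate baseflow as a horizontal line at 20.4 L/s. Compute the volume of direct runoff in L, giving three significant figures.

V ≈ 1.00 × 10^6 L

Direct-runoff ordinates (Q − Q_b): 0.0, 9.2, 24.7, 34.0, 58.2, 39.5, 26.8, 45.6, 26.9, 8.4, 5.7, 0.0 L/s.
ΣQ_DR = 279.0 L/s.
With Δt = 1 h = 3600 s, V = ΣQ_DR · Δt = 279.0 × 3600 = 1.00 × 10^6 L.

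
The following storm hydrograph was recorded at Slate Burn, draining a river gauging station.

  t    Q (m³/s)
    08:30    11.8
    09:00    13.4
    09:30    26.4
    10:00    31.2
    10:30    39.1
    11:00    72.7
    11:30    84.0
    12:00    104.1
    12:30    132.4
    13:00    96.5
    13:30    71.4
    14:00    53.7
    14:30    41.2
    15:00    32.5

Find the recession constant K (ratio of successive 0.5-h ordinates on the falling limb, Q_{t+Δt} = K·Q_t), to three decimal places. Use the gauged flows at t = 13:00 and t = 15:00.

K ≈ 0.762

Using the recession-limb readings at t = 13:00 and t = 15:00: Q falls from 96.5 to 32.5 m³/s over 4 intervals.
K = (Q₂/Q₁)^(1/4) = (32.5/96.5)^(1/4) = 0.762.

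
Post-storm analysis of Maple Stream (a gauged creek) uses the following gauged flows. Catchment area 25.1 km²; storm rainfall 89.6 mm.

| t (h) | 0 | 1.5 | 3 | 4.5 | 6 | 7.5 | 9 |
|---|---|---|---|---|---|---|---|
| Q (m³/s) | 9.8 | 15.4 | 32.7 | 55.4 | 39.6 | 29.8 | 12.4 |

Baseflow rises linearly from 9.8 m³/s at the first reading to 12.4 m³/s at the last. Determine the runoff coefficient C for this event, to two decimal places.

C ≈ 0.28

ΣQ_DR = 117.4 m³/s; V = ΣQ_DR·Δt = 6.340 × 10^5 m³.
Runoff depth d = V / A = 25.26 mm.
C = d / P = 25.26 / 89.6 = 0.28.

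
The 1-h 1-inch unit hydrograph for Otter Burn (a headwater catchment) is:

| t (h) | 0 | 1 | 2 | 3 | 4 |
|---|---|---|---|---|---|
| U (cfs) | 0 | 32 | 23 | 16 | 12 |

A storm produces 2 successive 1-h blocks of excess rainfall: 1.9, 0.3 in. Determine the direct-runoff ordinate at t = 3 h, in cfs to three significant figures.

By discrete convolution, Q_j = Σ (P_i / 1 in) · U_{j−i}.
At t = 3 h (j=3): Q = (1.9/1)·16 + (0.3/1)·23 = 37.3 cfs.

Q ≈ 37.3 cfs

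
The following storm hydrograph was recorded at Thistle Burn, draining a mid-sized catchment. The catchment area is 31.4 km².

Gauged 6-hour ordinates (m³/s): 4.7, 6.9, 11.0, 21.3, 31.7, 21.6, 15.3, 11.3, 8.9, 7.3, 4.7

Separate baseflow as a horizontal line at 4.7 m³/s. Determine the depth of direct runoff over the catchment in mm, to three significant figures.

d ≈ 64.0 mm

Direct runoff: 0.0, 2.2, 6.3, 16.6, 27.0, 16.9, 10.6, 6.6, 4.2, 2.6, 0.0 m³/s; ΣQ_DR = 93.00 m³/s.
V = ΣQ_DR · Δt = 93.00 × 21600 s = 2.009 × 10^6 m³.
Over A = 31.4 km², depth = V / A = 64.0 mm.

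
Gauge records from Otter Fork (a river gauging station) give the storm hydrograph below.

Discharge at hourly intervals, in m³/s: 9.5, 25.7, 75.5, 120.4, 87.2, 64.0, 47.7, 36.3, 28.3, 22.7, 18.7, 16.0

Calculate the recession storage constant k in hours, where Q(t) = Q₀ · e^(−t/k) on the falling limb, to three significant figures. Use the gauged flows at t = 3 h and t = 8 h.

On the falling limb, Q drops from 120.4 to 28.3 m³/s between t = 3 h and t = 8 h (Δt = 5 h).
k = −Δt / ln(Q₂/Q₁) = −5 / ln(28.3/120.4) = 3.45 h.

k ≈ 3.45 h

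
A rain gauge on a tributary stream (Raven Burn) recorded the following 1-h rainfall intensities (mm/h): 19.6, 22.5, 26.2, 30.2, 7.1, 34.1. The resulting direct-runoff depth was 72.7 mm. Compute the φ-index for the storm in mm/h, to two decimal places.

φ ≈ 11.98 mm/h

Only the 5 blocks with intensity above φ contribute runoff: 19.6, 22.5, 26.2, 30.2, 34.1 mm/h.
Σ(I−φ)·Δt = d  ⇒  (19.6+22.5+26.2+30.2+34.1 − 5φ)·1 = 72.7
φ = (132.6 − 72.7/1) / 5 = 11.98 mm/h.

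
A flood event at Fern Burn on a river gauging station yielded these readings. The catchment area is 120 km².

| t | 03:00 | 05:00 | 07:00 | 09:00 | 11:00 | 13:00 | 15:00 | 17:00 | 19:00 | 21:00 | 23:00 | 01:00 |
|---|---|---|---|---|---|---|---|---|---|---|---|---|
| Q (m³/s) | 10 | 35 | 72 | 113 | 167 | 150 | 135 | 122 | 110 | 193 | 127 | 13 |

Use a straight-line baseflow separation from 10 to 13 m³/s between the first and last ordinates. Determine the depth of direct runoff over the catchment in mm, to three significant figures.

d ≈ 66.5 mm

Direct runoff: 0.00, 24.73, 61.45, 102.18, 155.91, 138.64, 123.36, 110.09, 97.82, 180.55, 114.27, 0.00 m³/s; ΣQ_DR = 1109 m³/s.
V = ΣQ_DR · Δt = 1109 × 7200 s = 7.985 × 10^6 m³.
Over A = 120 km², depth = V / A = 66.5 mm.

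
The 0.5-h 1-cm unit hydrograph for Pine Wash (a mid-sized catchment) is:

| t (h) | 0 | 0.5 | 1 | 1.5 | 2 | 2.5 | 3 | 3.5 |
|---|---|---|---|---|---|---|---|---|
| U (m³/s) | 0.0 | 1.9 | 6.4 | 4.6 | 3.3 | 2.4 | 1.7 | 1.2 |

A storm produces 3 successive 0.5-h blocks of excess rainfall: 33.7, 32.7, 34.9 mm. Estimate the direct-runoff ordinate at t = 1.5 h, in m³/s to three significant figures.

Q ≈ 43.1 m³/s

By discrete convolution, Q_j = Σ (P_i / 10 mm) · U_{j−i}.
At t = 1.5 h (j=3): Q = (33.7/10)·4.6 + (32.7/10)·6.4 + (34.9/10)·1.9 = 43.1 m³/s.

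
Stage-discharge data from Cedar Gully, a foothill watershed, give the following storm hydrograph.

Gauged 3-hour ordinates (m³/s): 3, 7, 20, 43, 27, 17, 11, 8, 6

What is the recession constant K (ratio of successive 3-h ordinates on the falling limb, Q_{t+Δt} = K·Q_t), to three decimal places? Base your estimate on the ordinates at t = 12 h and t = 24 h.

Using the recession-limb readings at t = 12 h and t = 24 h: Q falls from 27 to 6 m³/s over 4 intervals.
K = (Q₂/Q₁)^(1/4) = (6/27)^(1/4) = 0.687.

K ≈ 0.687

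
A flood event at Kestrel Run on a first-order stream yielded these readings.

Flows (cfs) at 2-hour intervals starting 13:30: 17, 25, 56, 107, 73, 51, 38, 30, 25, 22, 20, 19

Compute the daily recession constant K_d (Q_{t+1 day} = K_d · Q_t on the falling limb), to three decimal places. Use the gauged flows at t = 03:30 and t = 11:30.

Between t = 03:30 and t = 11:30 the flow falls from 30 to 19 cfs over 4×2 h = 8 h.
Per-interval ratio K = (19/30)^(1/4) = 0.8921; K_d = K^(24/2) = 0.254.

K_d ≈ 0.254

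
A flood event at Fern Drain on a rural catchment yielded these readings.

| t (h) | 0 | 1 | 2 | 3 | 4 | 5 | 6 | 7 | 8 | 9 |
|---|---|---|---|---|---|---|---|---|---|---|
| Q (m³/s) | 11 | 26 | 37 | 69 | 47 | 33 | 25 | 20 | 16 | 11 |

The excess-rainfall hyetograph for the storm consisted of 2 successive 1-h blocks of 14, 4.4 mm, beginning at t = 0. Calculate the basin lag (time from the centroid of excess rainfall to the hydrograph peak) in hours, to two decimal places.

t_L ≈ 2.26 h

Centroid of excess rainfall: t_c = Σ P_i·t̄_i / ΣP_i = 0.7391 h (block centres at 0.5, 1.5 h).
Hydrograph peak occurs at t = 3 h, so basin lag t_L = 3 − 0.7391 = 2.26 h.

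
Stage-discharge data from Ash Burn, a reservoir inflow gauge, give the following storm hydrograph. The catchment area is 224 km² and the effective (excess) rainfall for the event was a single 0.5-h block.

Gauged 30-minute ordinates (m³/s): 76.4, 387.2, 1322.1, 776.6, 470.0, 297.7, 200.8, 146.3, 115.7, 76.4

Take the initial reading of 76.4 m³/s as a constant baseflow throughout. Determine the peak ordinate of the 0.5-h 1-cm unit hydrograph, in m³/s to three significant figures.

U_p ≈ 499 m³/s

Direct runoff: 0.0, 310.8, 1245.7, 700.2, 393.6, 221.3, 124.4, 69.9, 39.3, 0.0 m³/s; ΣQ_DR = 3105 m³/s, peak = 1245.7 m³/s.
Runoff depth d = ΣQ_DR·Δt / A = 3105 × 1800 / (224 km²) = 24.95 mm.
The 1-cm UH is the DRH scaled by (10 mm)/d, so U_p = 1245.7 × 10/24.95 = 499 m³/s.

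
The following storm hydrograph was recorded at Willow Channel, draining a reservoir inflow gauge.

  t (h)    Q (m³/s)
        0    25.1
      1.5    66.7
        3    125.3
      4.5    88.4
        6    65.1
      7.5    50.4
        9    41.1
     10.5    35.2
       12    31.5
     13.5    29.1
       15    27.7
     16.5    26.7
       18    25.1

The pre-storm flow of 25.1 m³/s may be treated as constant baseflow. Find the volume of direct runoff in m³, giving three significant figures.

Direct-runoff ordinates (Q − Q_b): 0.0, 41.6, 100.2, 63.3, 40.0, 25.3, 16.0, 10.1, 6.4, 4.0, 2.6, 1.6, 0.0 m³/s.
ΣQ_DR = 311.1 m³/s.
With Δt = 1.5 h = 5400 s, V = ΣQ_DR · Δt = 311.1 × 5400 = 1.68 × 10^6 m³.

V ≈ 1.68 × 10^6 m³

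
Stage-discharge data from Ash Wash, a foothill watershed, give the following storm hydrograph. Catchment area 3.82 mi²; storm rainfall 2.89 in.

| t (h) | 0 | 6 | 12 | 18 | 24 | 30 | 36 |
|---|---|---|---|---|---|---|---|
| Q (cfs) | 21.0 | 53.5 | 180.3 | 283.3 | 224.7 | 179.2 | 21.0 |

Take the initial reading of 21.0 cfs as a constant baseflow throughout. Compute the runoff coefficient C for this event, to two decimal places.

ΣQ_DR = 816.0 cfs; V = ΣQ_DR·Δt = 1.763 × 10^7 ft³.
Runoff depth d = V / A = 1.986 in.
C = d / P = 1.986 / 2.89 = 0.69.

C ≈ 0.69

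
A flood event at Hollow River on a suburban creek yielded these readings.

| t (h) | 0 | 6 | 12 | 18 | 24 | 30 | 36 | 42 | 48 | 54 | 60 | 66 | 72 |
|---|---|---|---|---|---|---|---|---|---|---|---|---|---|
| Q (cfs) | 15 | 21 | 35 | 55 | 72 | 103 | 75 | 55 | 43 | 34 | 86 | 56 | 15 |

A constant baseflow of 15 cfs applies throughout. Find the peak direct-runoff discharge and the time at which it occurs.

Q_p = 88.0 cfs at t = 30 h

Subtracting baseflow gives direct-runoff ordinates: 0.0, 6.0, 20.0, 40.0, 57.0, 88.0, 60.0, 40.0, 28.0, 19.0, 71.0, 41.0, 0.0 cfs.
The maximum is 88.0 cfs, occurring at the reading for t = 30 h.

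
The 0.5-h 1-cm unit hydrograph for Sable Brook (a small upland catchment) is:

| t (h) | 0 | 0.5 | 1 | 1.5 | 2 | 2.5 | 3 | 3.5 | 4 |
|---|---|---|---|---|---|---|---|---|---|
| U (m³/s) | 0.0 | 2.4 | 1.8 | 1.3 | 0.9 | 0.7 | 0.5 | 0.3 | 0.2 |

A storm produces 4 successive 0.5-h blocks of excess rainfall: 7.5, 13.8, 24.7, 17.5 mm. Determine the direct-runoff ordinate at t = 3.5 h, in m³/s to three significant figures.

By discrete convolution, Q_j = Σ (P_i / 10 mm) · U_{j−i}.
At t = 3.5 h (j=7): Q = (7.5/10)·0.3 + (13.8/10)·0.5 + (24.7/10)·0.7 + (17.5/10)·0.9 = 4.22 m³/s.

Q ≈ 4.22 m³/s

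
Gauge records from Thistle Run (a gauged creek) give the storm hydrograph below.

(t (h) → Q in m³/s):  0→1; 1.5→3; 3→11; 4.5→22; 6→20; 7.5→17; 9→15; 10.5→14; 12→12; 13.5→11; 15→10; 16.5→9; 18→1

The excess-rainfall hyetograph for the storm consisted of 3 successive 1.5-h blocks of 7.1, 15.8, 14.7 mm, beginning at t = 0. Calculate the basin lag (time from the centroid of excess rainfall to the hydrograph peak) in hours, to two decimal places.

t_L ≈ 1.95 h

Centroid of excess rainfall: t_c = Σ P_i·t̄_i / ΣP_i = 2.5532 h (block centres at 0.75, 2.25, 3.75 h).
Hydrograph peak occurs at t = 4.5 h, so basin lag t_L = 4.5 − 2.5532 = 1.95 h.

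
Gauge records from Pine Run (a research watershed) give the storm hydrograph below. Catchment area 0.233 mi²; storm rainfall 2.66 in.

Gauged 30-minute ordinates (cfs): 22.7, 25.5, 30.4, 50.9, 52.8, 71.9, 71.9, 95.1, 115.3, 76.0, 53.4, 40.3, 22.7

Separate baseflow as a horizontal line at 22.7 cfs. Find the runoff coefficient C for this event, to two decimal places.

C ≈ 0.54

ΣQ_DR = 433.8 cfs; V = ΣQ_DR·Δt = 7.808 × 10^5 ft³.
Runoff depth d = V / A = 1.443 in.
C = d / P = 1.443 / 2.66 = 0.54.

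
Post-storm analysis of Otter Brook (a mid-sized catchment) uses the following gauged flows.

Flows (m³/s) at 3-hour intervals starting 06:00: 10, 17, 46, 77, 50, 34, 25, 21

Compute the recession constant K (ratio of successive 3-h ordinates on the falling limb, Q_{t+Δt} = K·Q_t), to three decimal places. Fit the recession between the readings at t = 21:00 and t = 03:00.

K ≈ 0.786

Using the recession-limb readings at t = 21:00 and t = 03:00: Q falls from 34 to 21 m³/s over 2 intervals.
K = (Q₂/Q₁)^(1/2) = (21/34)^(1/2) = 0.786.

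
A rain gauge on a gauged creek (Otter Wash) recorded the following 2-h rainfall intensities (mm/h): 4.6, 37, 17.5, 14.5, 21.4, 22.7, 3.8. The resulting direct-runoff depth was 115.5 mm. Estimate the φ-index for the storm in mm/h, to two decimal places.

φ ≈ 11.07 mm/h

Only the 5 blocks with intensity above φ contribute runoff: 37, 17.5, 14.5, 21.4, 22.7 mm/h.
Σ(I−φ)·Δt = d  ⇒  (37+17.5+14.5+21.4+22.7 − 5φ)·2 = 115.5
φ = (113.1 − 115.5/2) / 5 = 11.07 mm/h.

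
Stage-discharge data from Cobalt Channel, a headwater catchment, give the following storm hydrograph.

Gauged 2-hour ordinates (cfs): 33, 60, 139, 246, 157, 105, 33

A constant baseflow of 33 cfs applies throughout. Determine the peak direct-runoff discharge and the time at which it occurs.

Subtracting baseflow gives direct-runoff ordinates: 0.0, 27.0, 106.0, 213.0, 124.0, 72.0, 0.0 cfs.
The maximum is 213.0 cfs, occurring at the reading for t = 6 h.

Q_p = 213.0 cfs at t = 6 h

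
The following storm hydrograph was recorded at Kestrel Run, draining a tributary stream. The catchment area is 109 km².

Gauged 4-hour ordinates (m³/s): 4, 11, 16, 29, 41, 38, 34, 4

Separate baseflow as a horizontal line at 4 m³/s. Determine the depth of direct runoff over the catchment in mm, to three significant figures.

Direct runoff: 0.0, 7.0, 12.0, 25.0, 37.0, 34.0, 30.0, 0.0 m³/s; ΣQ_DR = 145.0 m³/s.
V = ΣQ_DR · Δt = 145.0 × 14400 s = 2.088 × 10^6 m³.
Over A = 109 km², depth = V / A = 19.2 mm.

d ≈ 19.2 mm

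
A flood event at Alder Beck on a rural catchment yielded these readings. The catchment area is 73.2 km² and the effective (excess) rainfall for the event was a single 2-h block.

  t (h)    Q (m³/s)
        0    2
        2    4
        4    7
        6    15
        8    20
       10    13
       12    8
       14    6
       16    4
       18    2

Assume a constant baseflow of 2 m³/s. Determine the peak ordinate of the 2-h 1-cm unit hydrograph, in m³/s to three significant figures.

Direct runoff: 0.0, 2.0, 5.0, 13.0, 18.0, 11.0, 6.0, 4.0, 2.0, 0.0 m³/s; ΣQ_DR = 61.00 m³/s, peak = 18.0 m³/s.
Runoff depth d = ΣQ_DR·Δt / A = 61.00 × 7200 / (73.2 km²) = 6.000 mm.
The 1-cm UH is the DRH scaled by (10 mm)/d, so U_p = 18.0 × 10/6.000 = 30.0 m³/s.

U_p ≈ 30.0 m³/s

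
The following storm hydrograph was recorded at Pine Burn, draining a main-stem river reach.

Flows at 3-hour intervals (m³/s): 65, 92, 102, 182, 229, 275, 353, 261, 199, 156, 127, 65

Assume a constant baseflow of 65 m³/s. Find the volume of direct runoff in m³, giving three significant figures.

Direct-runoff ordinates (Q − Q_b): 0.0, 27.0, 37.0, 117.0, 164.0, 210.0, 288.0, 196.0, 134.0, 91.0, 62.0, 0.0 m³/s.
ΣQ_DR = 1326 m³/s.
With Δt = 3 h = 10800 s, V = ΣQ_DR · Δt = 1326 × 10800 = 1.43 × 10^7 m³.

V ≈ 1.43 × 10^7 m³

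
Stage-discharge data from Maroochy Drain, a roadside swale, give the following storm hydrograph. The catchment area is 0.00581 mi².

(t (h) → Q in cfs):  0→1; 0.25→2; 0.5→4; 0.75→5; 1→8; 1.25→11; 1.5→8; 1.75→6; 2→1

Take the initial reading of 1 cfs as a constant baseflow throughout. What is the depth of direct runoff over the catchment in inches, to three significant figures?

d ≈ 2.47 in

Direct runoff: 0.0, 1.0, 3.0, 4.0, 7.0, 10.0, 7.0, 5.0, 0.0 cfs; ΣQ_DR = 37.00 cfs.
V = ΣQ_DR · Δt = 37.00 × 900 s = 33300 ft³.
Over A = 0.00581 mi², depth = V / A = 2.47 in.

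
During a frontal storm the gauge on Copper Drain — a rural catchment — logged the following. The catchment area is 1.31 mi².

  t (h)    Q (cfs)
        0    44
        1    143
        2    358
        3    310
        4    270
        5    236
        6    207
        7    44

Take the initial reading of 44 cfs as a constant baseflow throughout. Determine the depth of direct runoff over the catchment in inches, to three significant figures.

d ≈ 1.49 in

Direct runoff: 0.0, 99.0, 314.0, 266.0, 226.0, 192.0, 163.0, 0.0 cfs; ΣQ_DR = 1260 cfs.
V = ΣQ_DR · Δt = 1260 × 3600 s = 4.536 × 10^6 ft³.
Over A = 1.31 mi², depth = V / A = 1.49 in.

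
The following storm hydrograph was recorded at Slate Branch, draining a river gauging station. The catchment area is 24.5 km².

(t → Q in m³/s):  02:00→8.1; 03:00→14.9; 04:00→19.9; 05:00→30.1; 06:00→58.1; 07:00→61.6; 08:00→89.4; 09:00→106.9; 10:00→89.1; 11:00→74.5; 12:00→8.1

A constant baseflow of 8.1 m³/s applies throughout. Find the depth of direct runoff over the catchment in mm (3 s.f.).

Direct runoff: 0.0, 6.8, 11.8, 22.0, 50.0, 53.5, 81.3, 98.8, 81.0, 66.4, 0.0 m³/s; ΣQ_DR = 471.6 m³/s.
V = ΣQ_DR · Δt = 471.6 × 3600 s = 1.698 × 10^6 m³.
Over A = 24.5 km², depth = V / A = 69.3 mm.

d ≈ 69.3 mm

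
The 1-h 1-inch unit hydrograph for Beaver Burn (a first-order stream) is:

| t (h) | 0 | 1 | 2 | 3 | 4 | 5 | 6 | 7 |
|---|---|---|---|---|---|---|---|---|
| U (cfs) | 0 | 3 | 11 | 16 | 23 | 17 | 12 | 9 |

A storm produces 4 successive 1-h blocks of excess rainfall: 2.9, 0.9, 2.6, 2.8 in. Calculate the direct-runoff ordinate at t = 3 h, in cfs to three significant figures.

Q ≈ 64.1 cfs

By discrete convolution, Q_j = Σ (P_i / 1 in) · U_{j−i}.
At t = 3 h (j=3): Q = (2.9/1)·16 + (0.9/1)·11 + (2.6/1)·3 + (2.8/1)·0 = 64.1 cfs.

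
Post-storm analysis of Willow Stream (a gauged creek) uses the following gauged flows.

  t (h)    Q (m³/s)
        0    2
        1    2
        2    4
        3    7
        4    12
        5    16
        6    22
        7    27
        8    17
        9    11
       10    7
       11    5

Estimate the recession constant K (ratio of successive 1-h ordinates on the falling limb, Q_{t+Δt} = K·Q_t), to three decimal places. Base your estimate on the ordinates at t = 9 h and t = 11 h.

K ≈ 0.674

Using the recession-limb readings at t = 9 h and t = 11 h: Q falls from 11 to 5 m³/s over 2 intervals.
K = (Q₂/Q₁)^(1/2) = (5/11)^(1/2) = 0.674.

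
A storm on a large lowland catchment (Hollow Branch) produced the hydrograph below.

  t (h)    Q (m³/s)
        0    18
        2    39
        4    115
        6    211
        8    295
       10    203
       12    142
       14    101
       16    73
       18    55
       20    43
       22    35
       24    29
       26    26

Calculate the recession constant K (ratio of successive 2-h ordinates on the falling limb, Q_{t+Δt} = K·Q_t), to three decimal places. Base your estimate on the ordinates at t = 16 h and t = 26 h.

Using the recession-limb readings at t = 16 h and t = 26 h: Q falls from 73 to 26 m³/s over 5 intervals.
K = (Q₂/Q₁)^(1/5) = (26/73)^(1/5) = 0.813.

K ≈ 0.813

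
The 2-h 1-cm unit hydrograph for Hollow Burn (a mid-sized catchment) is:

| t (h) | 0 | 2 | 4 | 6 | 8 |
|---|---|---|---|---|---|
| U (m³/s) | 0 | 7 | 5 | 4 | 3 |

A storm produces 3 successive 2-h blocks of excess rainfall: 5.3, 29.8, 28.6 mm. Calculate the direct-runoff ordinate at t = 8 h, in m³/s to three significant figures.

By discrete convolution, Q_j = Σ (P_i / 10 mm) · U_{j−i}.
At t = 8 h (j=4): Q = (5.3/10)·3 + (29.8/10)·4 + (28.6/10)·5 = 27.8 m³/s.

Q ≈ 27.8 m³/s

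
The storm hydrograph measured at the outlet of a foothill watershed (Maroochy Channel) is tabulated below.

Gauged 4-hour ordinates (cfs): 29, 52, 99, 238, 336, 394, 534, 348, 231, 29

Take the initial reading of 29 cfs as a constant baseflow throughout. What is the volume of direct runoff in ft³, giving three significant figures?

Direct-runoff ordinates (Q − Q_b): 0.0, 23.0, 70.0, 209.0, 307.0, 365.0, 505.0, 319.0, 202.0, 0.0 cfs.
ΣQ_DR = 2000 cfs.
With Δt = 4 h = 14400 s, V = ΣQ_DR · Δt = 2000 × 14400 = 2.88 × 10^7 ft³.

V ≈ 2.88 × 10^7 ft³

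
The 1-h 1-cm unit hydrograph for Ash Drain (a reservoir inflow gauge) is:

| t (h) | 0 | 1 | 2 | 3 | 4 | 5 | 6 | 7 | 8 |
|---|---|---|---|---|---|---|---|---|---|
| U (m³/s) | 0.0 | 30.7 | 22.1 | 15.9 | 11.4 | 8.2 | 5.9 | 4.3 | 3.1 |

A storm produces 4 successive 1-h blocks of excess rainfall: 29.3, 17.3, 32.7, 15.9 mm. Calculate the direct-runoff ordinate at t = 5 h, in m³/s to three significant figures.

By discrete convolution, Q_j = Σ (P_i / 10 mm) · U_{j−i}.
At t = 5 h (j=5): Q = (29.3/10)·8.2 + (17.3/10)·11.4 + (32.7/10)·15.9 + (15.9/10)·22.1 = 131 m³/s.

Q ≈ 131 m³/s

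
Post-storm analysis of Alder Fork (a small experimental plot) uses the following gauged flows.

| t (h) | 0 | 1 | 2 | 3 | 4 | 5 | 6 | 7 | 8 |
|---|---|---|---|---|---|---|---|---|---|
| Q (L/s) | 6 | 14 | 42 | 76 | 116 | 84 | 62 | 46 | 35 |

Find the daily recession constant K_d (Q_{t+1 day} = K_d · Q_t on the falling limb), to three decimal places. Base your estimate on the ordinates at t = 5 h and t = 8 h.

K_d ≈ 0.001

Between t = 5 h and t = 8 h the flow falls from 84 to 35 L/s over 3×1 h = 3 h.
Per-interval ratio K = (35/84)^(1/3) = 0.7469; K_d = K^(24/1) = 0.001.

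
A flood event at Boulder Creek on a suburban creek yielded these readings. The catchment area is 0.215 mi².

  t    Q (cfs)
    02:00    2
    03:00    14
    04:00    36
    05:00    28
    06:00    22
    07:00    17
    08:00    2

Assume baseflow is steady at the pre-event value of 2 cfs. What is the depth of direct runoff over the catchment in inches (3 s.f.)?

d ≈ 0.771 in

Direct runoff: 0.0, 12.0, 34.0, 26.0, 20.0, 15.0, 0.0 cfs; ΣQ_DR = 107.0 cfs.
V = ΣQ_DR · Δt = 107.0 × 3600 s = 3.852 × 10^5 ft³.
Over A = 0.215 mi², depth = V / A = 0.771 in.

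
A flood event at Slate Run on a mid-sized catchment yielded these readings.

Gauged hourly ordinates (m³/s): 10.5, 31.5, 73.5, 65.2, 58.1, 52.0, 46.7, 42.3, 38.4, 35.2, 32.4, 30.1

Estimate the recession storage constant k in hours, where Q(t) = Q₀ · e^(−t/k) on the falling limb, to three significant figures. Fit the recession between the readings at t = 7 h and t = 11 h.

k ≈ 11.8 h

On the falling limb, Q drops from 42.3 to 30.1 m³/s between t = 7 h and t = 11 h (Δt = 4 h).
k = −Δt / ln(Q₂/Q₁) = −4 / ln(30.1/42.3) = 11.8 h.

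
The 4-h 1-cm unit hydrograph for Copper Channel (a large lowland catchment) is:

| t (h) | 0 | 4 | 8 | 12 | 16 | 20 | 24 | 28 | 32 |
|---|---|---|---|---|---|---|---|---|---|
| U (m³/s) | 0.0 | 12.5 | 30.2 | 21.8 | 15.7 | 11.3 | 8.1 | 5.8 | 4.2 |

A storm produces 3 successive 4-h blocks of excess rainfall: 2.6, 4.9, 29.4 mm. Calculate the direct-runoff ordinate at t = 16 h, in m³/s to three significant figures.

By discrete convolution, Q_j = Σ (P_i / 10 mm) · U_{j−i}.
At t = 16 h (j=4): Q = (2.6/10)·15.7 + (4.9/10)·21.8 + (29.4/10)·30.2 = 104 m³/s.

Q ≈ 104 m³/s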